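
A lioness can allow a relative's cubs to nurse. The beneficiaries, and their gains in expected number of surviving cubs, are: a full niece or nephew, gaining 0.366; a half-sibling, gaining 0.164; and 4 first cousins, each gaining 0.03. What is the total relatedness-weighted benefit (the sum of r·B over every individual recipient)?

0.1475

r to a full niece or nephew = 0.25 (full aunt/uncle↔niece/nephew: two paths of length 3 through the shared grandparent pair: r = 2·(1/2)^3 = 1/4).
r to a half-sibling = 1/4 (half-sibs share one parent — one path of length 2: r = (1/2)^2 = 1/4).
r to a first cousin = 1/8 (first cousins share one grandparent pair — two paths of length 4: r = 2·(1/2)^4 = 1/8).
Summing one r·B term per recipient: 1·0.25·0.366 + 1·0.25·0.164 + 4·0.125·0.03 = 0.1475.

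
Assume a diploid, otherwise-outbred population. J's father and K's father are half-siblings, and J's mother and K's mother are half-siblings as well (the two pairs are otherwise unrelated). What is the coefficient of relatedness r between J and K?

0.125

Independent pedigree routes through distinct common ancestors add.
J and K are related in two ways: half first cousins through their fathers (r = 1/16) and half first cousins through their mothers (r = 1/16).
r = 1/16 + 1/16 = 0.125.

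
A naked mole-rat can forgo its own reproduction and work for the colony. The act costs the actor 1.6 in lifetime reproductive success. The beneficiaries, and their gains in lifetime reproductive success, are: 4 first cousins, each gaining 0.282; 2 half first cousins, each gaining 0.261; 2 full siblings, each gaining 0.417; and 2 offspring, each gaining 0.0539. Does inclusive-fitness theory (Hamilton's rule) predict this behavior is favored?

No

Hamilton's rule: the trait is favored when the sum of r·B over every recipient exceeds the actor's cost C.
r to a first cousin = 0.125 (first cousins share one grandparent pair — two paths of length 4: r = 2·(1/2)^4 = 1/8).
r to a half first cousin = 1/16 (half first cousins share one grandparent — one path of length 4: r = (1/2)^4 = 1/16).
r to a full sibling = 0.5 (full sibs share both parents — two paths of length 2: r = 2·(1/2)^2 = 1/2).
r to an offspring = 1/2 (one parent–offspring link: r = (1/2)^1 = 1/2).
Summing one r·B term per recipient: 4·0.125·0.282 + 2·0.0625·0.261 + 2·0.5·0.417 + 2·0.5·0.0539 = 0.644525.
0.644525 < 1.6: the indirect benefit is less than the cost.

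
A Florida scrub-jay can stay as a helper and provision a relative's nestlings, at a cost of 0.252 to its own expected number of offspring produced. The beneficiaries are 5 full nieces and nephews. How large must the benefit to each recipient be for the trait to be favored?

0.2016

r to a full niece or nephew = 0.25 (full aunt/uncle↔niece/nephew: two paths of length 3 through the shared grandparent pair: r = 2·(1/2)^3 = 1/4).
Hamilton's rule with n recipients of equal r: n·r·B > C, so B > C/(n·r) = 0.252/(5·0.25) = 0.2016.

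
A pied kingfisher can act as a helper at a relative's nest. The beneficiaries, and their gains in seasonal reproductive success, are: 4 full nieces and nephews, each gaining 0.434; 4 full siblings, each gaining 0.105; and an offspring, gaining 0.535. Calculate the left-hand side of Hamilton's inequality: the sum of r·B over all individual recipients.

r to a full niece or nephew = 0.25 (full aunt/uncle↔niece/nephew: two paths of length 3 through the shared grandparent pair: r = 2·(1/2)^3 = 1/4).
r to a full sibling = 1/2 (full sibs share both parents — two paths of length 2: r = 2·(1/2)^2 = 1/2).
r to an offspring = 1/2 (one parent–offspring link: r = (1/2)^1 = 1/2).
Summing one r·B term per recipient: 4·0.25·0.434 + 4·0.5·0.105 + 1·0.5·0.535 = 0.9115.

0.9115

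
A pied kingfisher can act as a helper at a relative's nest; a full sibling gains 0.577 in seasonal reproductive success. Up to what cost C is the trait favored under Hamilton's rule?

0.2885

r to a full sibling = 0.5 (full sibs share both parents — two paths of length 2: r = 2·(1/2)^2 = 1/2).
Hamilton's rule: n·r·B > C, so the trait is favored while C < n·r·B = 1·0.5·0.577 = 0.2885.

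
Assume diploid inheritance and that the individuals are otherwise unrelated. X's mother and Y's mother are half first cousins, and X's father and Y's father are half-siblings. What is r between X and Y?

0.078125

Relatedness sums over independent paths through distinct common ancestors.
X and Y are related in two ways: half second cousins through their mothers (r = 1/64) and half first cousins through their fathers (r = 1/16).
r = 1/64 + 1/16 = 0.078125.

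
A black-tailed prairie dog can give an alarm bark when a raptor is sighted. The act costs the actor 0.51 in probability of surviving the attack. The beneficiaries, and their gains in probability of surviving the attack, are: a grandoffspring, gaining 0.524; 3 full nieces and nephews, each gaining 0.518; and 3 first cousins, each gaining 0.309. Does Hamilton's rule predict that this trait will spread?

Yes

Hamilton's rule: the trait is favored when the sum of r·B over every recipient exceeds the actor's cost C.
r to a grandoffspring = 0.25 (two parent–offspring links: r = (1/2)^2 = 1/4).
r to a full niece or nephew = 1/4 (full aunt/uncle↔niece/nephew: two paths of length 3 through the shared grandparent pair: r = 2·(1/2)^3 = 1/4).
r to a first cousin = 0.125 (first cousins share one grandparent pair — two paths of length 4: r = 2·(1/2)^4 = 1/8).
Summing one r·B term per recipient: 1·0.25·0.524 + 3·0.25·0.518 + 3·0.125·0.309 = 0.635375.
0.635375 > 0.51: the indirect benefit exceeds the cost.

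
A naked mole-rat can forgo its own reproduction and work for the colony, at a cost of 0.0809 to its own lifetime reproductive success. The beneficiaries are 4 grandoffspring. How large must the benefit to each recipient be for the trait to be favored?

r to a grandoffspring = 0.25 (two parent–offspring links: r = (1/2)^2 = 1/4).
Hamilton's rule with n recipients of equal r: n·r·B > C, so B > C/(n·r) = 0.0809/(4·0.25) = 0.0809.

0.0809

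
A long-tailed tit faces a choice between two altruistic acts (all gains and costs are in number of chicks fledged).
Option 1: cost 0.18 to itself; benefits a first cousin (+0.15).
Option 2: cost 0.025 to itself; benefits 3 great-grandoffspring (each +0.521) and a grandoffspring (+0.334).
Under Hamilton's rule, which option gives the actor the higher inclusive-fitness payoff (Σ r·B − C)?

Option 2

Option 1: r to a first cousin = 0.125.
Option 1: Σ r·B − C = (1·0.125·0.15) − 0.18 = -0.16125.
Option 2: r to a great-grandoffspring = 0.125.
Option 2: r to a grandoffspring = 0.25.
Option 2: Σ r·B − C = (3·0.125·0.521 + 1·0.25·0.334) − 0.025 = 0.253875.
Option 2 has the higher net inclusive-fitness payoff.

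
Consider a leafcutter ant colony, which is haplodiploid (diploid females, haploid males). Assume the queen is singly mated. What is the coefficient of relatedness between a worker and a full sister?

Haplodiploid full sisters inherit their father's entire haploid genome identically (contributing 1/2) and on average half of their mother's contribution (1/2 · 1/2 = 1/4); r = 1/2 + 1/4 = 3/4.

0.75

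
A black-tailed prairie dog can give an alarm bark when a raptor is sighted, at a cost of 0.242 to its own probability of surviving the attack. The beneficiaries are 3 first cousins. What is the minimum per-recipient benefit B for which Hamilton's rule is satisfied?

0.6453

r to a first cousin = 1/8 (first cousins share one grandparent pair — two paths of length 4: r = 2·(1/2)^4 = 1/8).
Hamilton's rule with n recipients of equal r: n·r·B > C, so B > C/(n·r) = 0.242/(3·0.125) = 0.6453.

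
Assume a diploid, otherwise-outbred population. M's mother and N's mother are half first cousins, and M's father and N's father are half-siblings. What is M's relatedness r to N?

With two independent routes of shared ancestry, r is the sum of the two contributions.
M and N are related in two ways: half second cousins through their mothers (r = 1/64) and half first cousins through their fathers (r = 1/16).
r = 1/64 + 1/16 = 0.078125.

0.078125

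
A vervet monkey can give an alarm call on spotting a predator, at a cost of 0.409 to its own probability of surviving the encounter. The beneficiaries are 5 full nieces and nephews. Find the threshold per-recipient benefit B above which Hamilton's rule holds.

0.3272

r to a full niece or nephew = 1/4 (full aunt/uncle↔niece/nephew: two paths of length 3 through the shared grandparent pair: r = 2·(1/2)^3 = 1/4).
Hamilton's rule with n recipients of equal r: n·r·B > C, so B > C/(n·r) = 0.409/(5·0.25) = 0.3272.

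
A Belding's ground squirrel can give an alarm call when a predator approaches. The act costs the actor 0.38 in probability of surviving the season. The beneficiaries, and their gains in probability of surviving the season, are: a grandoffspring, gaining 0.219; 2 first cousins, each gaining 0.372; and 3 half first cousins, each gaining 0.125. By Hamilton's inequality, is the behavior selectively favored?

Hamilton's rule: the trait is favored when the sum of r·B over every recipient exceeds the actor's cost C.
r to a grandoffspring = 0.25 (two parent–offspring links: r = (1/2)^2 = 1/4).
r to a first cousin = 0.125 (first cousins share one grandparent pair — two paths of length 4: r = 2·(1/2)^4 = 1/8).
r to a half first cousin = 0.0625 (half first cousins share one grandparent — one path of length 4: r = (1/2)^4 = 1/16).
Summing one r·B term per recipient: 1·0.25·0.219 + 2·0.125·0.372 + 3·0.0625·0.125 = 0.1711875.
0.1711875 < 0.38: the indirect benefit is less than the cost.

No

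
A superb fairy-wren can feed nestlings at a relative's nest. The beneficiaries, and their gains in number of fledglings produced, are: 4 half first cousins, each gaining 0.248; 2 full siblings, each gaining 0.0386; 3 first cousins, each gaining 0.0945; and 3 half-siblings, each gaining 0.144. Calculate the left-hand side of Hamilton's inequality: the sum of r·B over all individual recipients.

r to a half first cousin = 1/16 (half first cousins share one grandparent — one path of length 4: r = (1/2)^4 = 1/16).
r to a full sibling = 1/2 (full sibs share both parents — two paths of length 2: r = 2·(1/2)^2 = 1/2).
r to a first cousin = 1/8 (first cousins share one grandparent pair — two paths of length 4: r = 2·(1/2)^4 = 1/8).
r to a half-sibling = 0.25 (half-sibs share one parent — one path of length 2: r = (1/2)^2 = 1/4).
Summing one r·B term per recipient: 4·0.0625·0.248 + 2·0.5·0.0386 + 3·0.125·0.0945 + 3·0.25·0.144 = 0.2440375.

0.2440375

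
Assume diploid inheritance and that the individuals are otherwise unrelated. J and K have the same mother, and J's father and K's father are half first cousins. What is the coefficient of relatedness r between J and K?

Wright's path rule: contributions from independent ancestry routes add.
J and K are related in two ways: half-sibs through their shared mother (r = 1/4) and half second cousins through their fathers (r = 1/64).
r = 1/4 + 1/64 = 17/64 = 0.265625.

0.265625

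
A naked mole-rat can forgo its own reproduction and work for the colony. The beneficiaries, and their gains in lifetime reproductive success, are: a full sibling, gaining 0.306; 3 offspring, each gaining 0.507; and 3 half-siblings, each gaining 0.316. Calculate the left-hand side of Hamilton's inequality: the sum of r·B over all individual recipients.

r to a full sibling = 0.5 (full sibs share both parents — two paths of length 2: r = 2·(1/2)^2 = 1/2).
r to an offspring = 0.5 (one parent–offspring link: r = (1/2)^1 = 1/2).
r to a half-sibling = 0.25 (half-sibs share one parent — one path of length 2: r = (1/2)^2 = 1/4).
Summing one r·B term per recipient: 1·0.5·0.306 + 3·0.5·0.507 + 3·0.25·0.316 = 1.1505.

1.1505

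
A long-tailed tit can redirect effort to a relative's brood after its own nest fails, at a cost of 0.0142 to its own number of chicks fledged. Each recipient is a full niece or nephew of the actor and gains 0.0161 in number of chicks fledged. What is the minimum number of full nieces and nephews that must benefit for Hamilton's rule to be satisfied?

r to a full niece or nephew = 1/4 (full aunt/uncle↔niece/nephew: two paths of length 3 through the shared grandparent pair: r = 2·(1/2)^3 = 1/4).
Hamilton's rule: n·r·B > C  ⇒  n > C/(r·B) = 0.0142/(0.25·0.0161) = 3.528.
The smallest integer exceeding 3.528 is 4.

4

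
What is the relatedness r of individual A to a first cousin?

0.125

First cousins share one grandparent pair — two paths of length 4: r = 2·(1/2)^4 = 1/8.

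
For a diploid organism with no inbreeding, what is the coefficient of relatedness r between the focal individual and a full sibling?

0.5

Full sibs share both parents — two paths of length 2: r = 2·(1/2)^2 = 1/2.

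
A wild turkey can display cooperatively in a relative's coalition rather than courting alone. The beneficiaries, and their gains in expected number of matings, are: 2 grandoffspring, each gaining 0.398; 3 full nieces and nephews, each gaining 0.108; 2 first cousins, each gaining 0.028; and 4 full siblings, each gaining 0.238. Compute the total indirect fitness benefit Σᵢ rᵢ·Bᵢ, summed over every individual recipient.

0.763

r to a grandoffspring = 1/4 (two parent–offspring links: r = (1/2)^2 = 1/4).
r to a full niece or nephew = 0.25 (full aunt/uncle↔niece/nephew: two paths of length 3 through the shared grandparent pair: r = 2·(1/2)^3 = 1/4).
r to a first cousin = 0.125 (first cousins share one grandparent pair — two paths of length 4: r = 2·(1/2)^4 = 1/8).
r to a full sibling = 1/2 (full sibs share both parents — two paths of length 2: r = 2·(1/2)^2 = 1/2).
Summing one r·B term per recipient: 2·0.25·0.398 + 3·0.25·0.108 + 2·0.125·0.028 + 4·0.5·0.238 = 0.763.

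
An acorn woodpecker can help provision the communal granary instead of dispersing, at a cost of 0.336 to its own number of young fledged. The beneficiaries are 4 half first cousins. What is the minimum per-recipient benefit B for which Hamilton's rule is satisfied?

r to a half first cousin = 1/16 (half first cousins share one grandparent — one path of length 4: r = (1/2)^4 = 1/16).
Hamilton's rule with n recipients of equal r: n·r·B > C, so B > C/(n·r) = 0.336/(4·0.0625) = 1.344.

1.344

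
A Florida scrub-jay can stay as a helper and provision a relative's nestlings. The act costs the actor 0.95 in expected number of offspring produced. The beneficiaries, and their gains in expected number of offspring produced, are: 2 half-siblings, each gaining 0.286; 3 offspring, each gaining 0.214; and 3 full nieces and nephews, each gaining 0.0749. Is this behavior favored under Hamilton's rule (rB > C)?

No

Hamilton's rule: the trait is favored when the sum of r·B over every recipient exceeds the actor's cost C.
r to a half-sibling = 1/4 (half-sibs share one parent — one path of length 2: r = (1/2)^2 = 1/4).
r to an offspring = 0.5 (one parent–offspring link: r = (1/2)^1 = 1/2).
r to a full niece or nephew = 0.25 (full aunt/uncle↔niece/nephew: two paths of length 3 through the shared grandparent pair: r = 2·(1/2)^3 = 1/4).
Summing one r·B term per recipient: 2·0.25·0.286 + 3·0.5·0.214 + 3·0.25·0.0749 = 0.520175.
0.520175 < 0.95: the indirect benefit is less than the cost.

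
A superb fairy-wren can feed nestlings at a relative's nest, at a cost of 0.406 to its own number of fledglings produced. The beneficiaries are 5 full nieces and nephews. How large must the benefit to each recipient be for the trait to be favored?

r to a full niece or nephew = 0.25 (full aunt/uncle↔niece/nephew: two paths of length 3 through the shared grandparent pair: r = 2·(1/2)^3 = 1/4).
Hamilton's rule with n recipients of equal r: n·r·B > C, so B > C/(n·r) = 0.406/(5·0.25) = 0.3248.

0.3248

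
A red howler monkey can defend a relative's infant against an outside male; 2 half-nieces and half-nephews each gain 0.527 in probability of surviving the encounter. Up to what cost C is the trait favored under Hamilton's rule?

0.13175

r to a half-niece or half-nephew = 0.125 (half-aunt/uncle↔niece/nephew: one path of length 3: r = (1/2)^3 = 1/8).
Hamilton's rule: n·r·B > C, so the trait is favored while C < n·r·B = 2·0.125·0.527 = 0.13175.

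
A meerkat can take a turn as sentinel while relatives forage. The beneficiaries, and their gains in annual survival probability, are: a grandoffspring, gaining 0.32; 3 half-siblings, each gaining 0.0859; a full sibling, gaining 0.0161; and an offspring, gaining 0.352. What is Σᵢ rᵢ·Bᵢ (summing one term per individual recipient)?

0.328475

r to a grandoffspring = 0.25 (two parent–offspring links: r = (1/2)^2 = 1/4).
r to a half-sibling = 1/4 (half-sibs share one parent — one path of length 2: r = (1/2)^2 = 1/4).
r to a full sibling = 0.5 (full sibs share both parents — two paths of length 2: r = 2·(1/2)^2 = 1/2).
r to an offspring = 0.5 (one parent–offspring link: r = (1/2)^1 = 1/2).
Summing one r·B term per recipient: 1·0.25·0.32 + 3·0.25·0.0859 + 1·0.5·0.0161 + 1·0.5·0.352 = 0.328475.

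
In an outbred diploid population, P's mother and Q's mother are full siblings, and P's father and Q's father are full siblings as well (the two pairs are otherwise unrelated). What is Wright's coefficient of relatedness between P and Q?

Independent pedigree routes through distinct common ancestors add.
P and Q are related in two ways: first cousins through their mothers (r = 1/8) and first cousins through their fathers (r = 1/8) — i.e. double first cousins.
r = 1/8 + 1/8 = 0.25.

0.25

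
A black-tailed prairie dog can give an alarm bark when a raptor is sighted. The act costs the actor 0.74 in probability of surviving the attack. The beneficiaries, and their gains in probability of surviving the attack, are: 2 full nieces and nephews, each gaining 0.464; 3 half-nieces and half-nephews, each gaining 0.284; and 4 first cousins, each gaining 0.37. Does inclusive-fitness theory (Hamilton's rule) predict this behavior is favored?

No

Hamilton's rule: the trait is favored when the sum of r·B over every recipient exceeds the actor's cost C.
r to a full niece or nephew = 1/4 (full aunt/uncle↔niece/nephew: two paths of length 3 through the shared grandparent pair: r = 2·(1/2)^3 = 1/4).
r to a half-niece or half-nephew = 1/8 (half-aunt/uncle↔niece/nephew: one path of length 3: r = (1/2)^3 = 1/8).
r to a first cousin = 1/8 (first cousins share one grandparent pair — two paths of length 4: r = 2·(1/2)^4 = 1/8).
Summing one r·B term per recipient: 2·0.25·0.464 + 3·0.125·0.284 + 4·0.125·0.37 = 0.5235.
0.5235 < 0.74: the indirect benefit is less than the cost.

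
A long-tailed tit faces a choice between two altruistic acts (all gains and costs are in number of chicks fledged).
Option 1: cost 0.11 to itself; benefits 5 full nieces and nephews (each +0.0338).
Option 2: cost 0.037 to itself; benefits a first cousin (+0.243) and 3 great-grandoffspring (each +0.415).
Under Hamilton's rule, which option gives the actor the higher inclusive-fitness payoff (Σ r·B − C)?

Option 2

Option 1: r to a full niece or nephew = 0.25.
Option 1: Σ r·B − C = (5·0.25·0.0338) − 0.11 = -0.06775.
Option 2: r to a first cousin = 0.125.
Option 2: r to a great-grandoffspring = 0.125.
Option 2: Σ r·B − C = (1·0.125·0.243 + 3·0.125·0.415) − 0.037 = 0.149.
Option 2 has the higher net inclusive-fitness payoff.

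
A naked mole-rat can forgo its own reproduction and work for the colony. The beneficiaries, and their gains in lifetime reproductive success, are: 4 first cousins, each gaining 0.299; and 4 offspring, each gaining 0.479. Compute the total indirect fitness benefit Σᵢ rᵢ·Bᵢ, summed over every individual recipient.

1.1075

r to a first cousin = 0.125 (first cousins share one grandparent pair — two paths of length 4: r = 2·(1/2)^4 = 1/8).
r to an offspring = 1/2 (one parent–offspring link: r = (1/2)^1 = 1/2).
Summing one r·B term per recipient: 4·0.125·0.299 + 4·0.5·0.479 = 1.1075.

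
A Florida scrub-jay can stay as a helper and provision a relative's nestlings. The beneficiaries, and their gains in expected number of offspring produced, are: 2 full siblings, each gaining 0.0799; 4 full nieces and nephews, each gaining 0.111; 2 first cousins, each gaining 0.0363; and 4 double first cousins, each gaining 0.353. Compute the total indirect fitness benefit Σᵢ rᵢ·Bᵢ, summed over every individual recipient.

0.552975

r to a full sibling = 0.5 (full sibs share both parents — two paths of length 2: r = 2·(1/2)^2 = 1/2).
r to a full niece or nephew = 1/4 (full aunt/uncle↔niece/nephew: two paths of length 3 through the shared grandparent pair: r = 2·(1/2)^3 = 1/4).
r to a first cousin = 0.125 (first cousins share one grandparent pair — two paths of length 4: r = 2·(1/2)^4 = 1/8).
r to a double first cousin = 0.25 (double first cousins share both grandparent pairs — four paths of length 4: r = 4·(1/2)^4 = 1/4).
Summing one r·B term per recipient: 2·0.5·0.0799 + 4·0.25·0.111 + 2·0.125·0.0363 + 4·0.25·0.353 = 0.552975.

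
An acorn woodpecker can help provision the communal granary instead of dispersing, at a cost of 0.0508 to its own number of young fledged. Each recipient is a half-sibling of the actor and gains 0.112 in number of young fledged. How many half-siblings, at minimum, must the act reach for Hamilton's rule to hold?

r to a half-sibling = 0.25 (half-sibs share one parent — one path of length 2: r = (1/2)^2 = 1/4).
Hamilton's rule: n·r·B > C  ⇒  n > C/(r·B) = 0.0508/(0.25·0.112) = 1.814.
The smallest integer exceeding 1.814 is 2.

2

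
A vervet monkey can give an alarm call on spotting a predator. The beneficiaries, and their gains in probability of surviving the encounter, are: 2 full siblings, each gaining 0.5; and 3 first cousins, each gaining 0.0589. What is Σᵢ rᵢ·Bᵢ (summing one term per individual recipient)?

r to a full sibling = 0.5 (full sibs share both parents — two paths of length 2: r = 2·(1/2)^2 = 1/2).
r to a first cousin = 0.125 (first cousins share one grandparent pair — two paths of length 4: r = 2·(1/2)^4 = 1/8).
Summing one r·B term per recipient: 2·0.5·0.5 + 3·0.125·0.0589 = 0.5220875.

0.5220875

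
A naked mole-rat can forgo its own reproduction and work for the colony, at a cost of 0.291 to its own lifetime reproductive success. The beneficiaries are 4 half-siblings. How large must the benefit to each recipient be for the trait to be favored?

r to a half-sibling = 0.25 (half-sibs share one parent — one path of length 2: r = (1/2)^2 = 1/4).
Hamilton's rule with n recipients of equal r: n·r·B > C, so B > C/(n·r) = 0.291/(4·0.25) = 0.291.

0.291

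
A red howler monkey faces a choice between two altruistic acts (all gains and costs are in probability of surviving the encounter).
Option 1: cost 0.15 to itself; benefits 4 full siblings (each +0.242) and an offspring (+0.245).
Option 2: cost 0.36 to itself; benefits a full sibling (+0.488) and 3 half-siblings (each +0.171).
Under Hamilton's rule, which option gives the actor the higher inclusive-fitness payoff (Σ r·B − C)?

Option 1

Option 1: r to a full sibling = 0.5.
Option 1: r to an offspring = 0.5.
Option 1: Σ r·B − C = (4·0.5·0.242 + 1·0.5·0.245) − 0.15 = 0.4565.
Option 2: r to a full sibling = 0.5.
Option 2: r to a half-sibling = 0.25.
Option 2: Σ r·B − C = (1·0.5·0.488 + 3·0.25·0.171) − 0.36 = 0.01225.
Option 1 has the higher net inclusive-fitness payoff.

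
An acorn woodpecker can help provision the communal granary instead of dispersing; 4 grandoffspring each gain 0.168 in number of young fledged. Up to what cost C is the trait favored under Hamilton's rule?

0.168

r to a grandoffspring = 0.25 (two parent–offspring links: r = (1/2)^2 = 1/4).
Hamilton's rule: n·r·B > C, so the trait is favored while C < n·r·B = 4·0.25·0.168 = 0.168.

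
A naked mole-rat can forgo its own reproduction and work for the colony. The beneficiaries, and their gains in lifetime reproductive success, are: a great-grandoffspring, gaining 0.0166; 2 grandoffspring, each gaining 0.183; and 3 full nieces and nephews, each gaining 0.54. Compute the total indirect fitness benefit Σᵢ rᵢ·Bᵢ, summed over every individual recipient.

r to a great-grandoffspring = 0.125 (three parent–offspring links: r = (1/2)^3 = 1/8).
r to a grandoffspring = 0.25 (two parent–offspring links: r = (1/2)^2 = 1/4).
r to a full niece or nephew = 1/4 (full aunt/uncle↔niece/nephew: two paths of length 3 through the shared grandparent pair: r = 2·(1/2)^3 = 1/4).
Summing one r·B term per recipient: 1·0.125·0.0166 + 2·0.25·0.183 + 3·0.25·0.54 = 0.498575.

0.498575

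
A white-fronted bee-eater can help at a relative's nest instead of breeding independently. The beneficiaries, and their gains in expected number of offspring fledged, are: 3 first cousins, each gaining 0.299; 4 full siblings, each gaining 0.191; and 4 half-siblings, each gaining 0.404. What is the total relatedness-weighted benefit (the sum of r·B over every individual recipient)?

0.898125

r to a first cousin = 1/8 (first cousins share one grandparent pair — two paths of length 4: r = 2·(1/2)^4 = 1/8).
r to a full sibling = 0.5 (full sibs share both parents — two paths of length 2: r = 2·(1/2)^2 = 1/2).
r to a half-sibling = 1/4 (half-sibs share one parent — one path of length 2: r = (1/2)^2 = 1/4).
Summing one r·B term per recipient: 3·0.125·0.299 + 4·0.5·0.191 + 4·0.25·0.404 = 0.898125.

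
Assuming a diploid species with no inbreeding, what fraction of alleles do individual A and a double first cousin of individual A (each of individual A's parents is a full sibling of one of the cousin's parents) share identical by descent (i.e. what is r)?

Each parent–offspring link contributes a factor of 1/2, and independent paths through distinct common ancestors add.
Double first cousins share both grandparent pairs — four paths of length 4: r = 4·(1/2)^4 = 1/4.

0.25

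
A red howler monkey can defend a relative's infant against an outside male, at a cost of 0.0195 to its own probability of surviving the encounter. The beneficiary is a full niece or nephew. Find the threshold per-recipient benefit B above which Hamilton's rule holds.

0.078

r to a full niece or nephew = 1/4 (full aunt/uncle↔niece/nephew: two paths of length 3 through the shared grandparent pair: r = 2·(1/2)^3 = 1/4).
Hamilton's rule with n recipients of equal r: n·r·B > C, so B > C/(n·r) = 0.0195/(1·0.25) = 0.078.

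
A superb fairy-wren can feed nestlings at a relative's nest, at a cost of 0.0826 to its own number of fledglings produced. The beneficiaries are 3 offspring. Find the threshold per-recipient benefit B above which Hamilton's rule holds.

0.0551

r to an offspring = 0.5 (one parent–offspring link: r = (1/2)^1 = 1/2).
Hamilton's rule with n recipients of equal r: n·r·B > C, so B > C/(n·r) = 0.0826/(3·0.5) = 0.0551.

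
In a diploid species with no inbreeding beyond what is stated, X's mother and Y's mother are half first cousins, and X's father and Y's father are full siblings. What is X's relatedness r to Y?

Independent pedigree routes through distinct common ancestors add.
X and Y are related in two ways: half second cousins through their mothers (r = 1/64) and first cousins through their fathers (r = 1/8).
r = 1/64 + 1/8 = 9/64 = 0.140625.

0.140625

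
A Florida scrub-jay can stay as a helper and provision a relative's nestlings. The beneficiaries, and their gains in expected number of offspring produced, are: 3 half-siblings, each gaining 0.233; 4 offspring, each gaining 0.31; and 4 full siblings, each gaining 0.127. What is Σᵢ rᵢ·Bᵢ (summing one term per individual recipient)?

1.04875

r to a half-sibling = 1/4 (half-sibs share one parent — one path of length 2: r = (1/2)^2 = 1/4).
r to an offspring = 0.5 (one parent–offspring link: r = (1/2)^1 = 1/2).
r to a full sibling = 0.5 (full sibs share both parents — two paths of length 2: r = 2·(1/2)^2 = 1/2).
Summing one r·B term per recipient: 3·0.25·0.233 + 4·0.5·0.31 + 4·0.5·0.127 = 1.04875.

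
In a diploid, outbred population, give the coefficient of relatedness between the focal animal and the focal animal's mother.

Each parent–offspring link contributes a factor of 1/2, and independent paths through distinct common ancestors add.
One parent–offspring link: r = (1/2)^1 = 1/2.

0.5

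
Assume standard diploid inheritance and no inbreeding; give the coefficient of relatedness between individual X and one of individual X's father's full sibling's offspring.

Each parent–offspring link contributes a factor of 1/2, and independent paths through distinct common ancestors add.
First cousins share one grandparent pair — two paths of length 4: r = 2·(1/2)^4 = 1/8.

0.125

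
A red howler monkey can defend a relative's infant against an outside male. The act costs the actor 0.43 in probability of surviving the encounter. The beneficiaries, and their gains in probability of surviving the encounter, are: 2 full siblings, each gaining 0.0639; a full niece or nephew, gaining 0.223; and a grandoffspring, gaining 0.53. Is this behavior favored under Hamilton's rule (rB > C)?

No

Hamilton's rule: the trait is favored when the sum of r·B over every recipient exceeds the actor's cost C.
r to a full sibling = 0.5 (full sibs share both parents — two paths of length 2: r = 2·(1/2)^2 = 1/2).
r to a full niece or nephew = 1/4 (full aunt/uncle↔niece/nephew: two paths of length 3 through the shared grandparent pair: r = 2·(1/2)^3 = 1/4).
r to a grandoffspring = 1/4 (two parent–offspring links: r = (1/2)^2 = 1/4).
Summing one r·B term per recipient: 2·0.5·0.0639 + 1·0.25·0.223 + 1·0.25·0.53 = 0.25215.
0.25215 < 0.43: the indirect benefit is less than the cost.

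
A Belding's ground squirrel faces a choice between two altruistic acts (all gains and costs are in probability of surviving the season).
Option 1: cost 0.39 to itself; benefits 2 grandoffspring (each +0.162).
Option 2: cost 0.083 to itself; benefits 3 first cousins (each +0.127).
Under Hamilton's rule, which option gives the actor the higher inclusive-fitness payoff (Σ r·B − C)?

Option 1: r to a grandoffspring = 0.25.
Option 1: Σ r·B − C = (2·0.25·0.162) − 0.39 = -0.309.
Option 2: r to a first cousin = 0.125.
Option 2: Σ r·B − C = (3·0.125·0.127) − 0.083 = -0.035375.
Option 2 has the higher net inclusive-fitness payoff.

Option 2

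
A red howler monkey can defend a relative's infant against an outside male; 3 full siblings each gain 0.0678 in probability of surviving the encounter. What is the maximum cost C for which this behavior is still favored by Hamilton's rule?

r to a full sibling = 1/2 (full sibs share both parents — two paths of length 2: r = 2·(1/2)^2 = 1/2).
Hamilton's rule: n·r·B > C, so the trait is favored while C < n·r·B = 3·0.5·0.0678 = 0.1017.

0.1017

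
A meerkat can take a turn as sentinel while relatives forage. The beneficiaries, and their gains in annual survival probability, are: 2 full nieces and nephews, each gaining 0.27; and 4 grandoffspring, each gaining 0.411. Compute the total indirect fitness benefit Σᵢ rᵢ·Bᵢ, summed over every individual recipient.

r to a full niece or nephew = 0.25 (full aunt/uncle↔niece/nephew: two paths of length 3 through the shared grandparent pair: r = 2·(1/2)^3 = 1/4).
r to a grandoffspring = 0.25 (two parent–offspring links: r = (1/2)^2 = 1/4).
Summing one r·B term per recipient: 2·0.25·0.27 + 4·0.25·0.411 = 0.546.

0.546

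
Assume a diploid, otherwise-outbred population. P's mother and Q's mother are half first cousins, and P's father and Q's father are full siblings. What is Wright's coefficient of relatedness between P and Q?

Wright's path rule: contributions from independent ancestry routes add.
P and Q are related in two ways: half second cousins through their mothers (r = 1/64) and first cousins through their fathers (r = 1/8).
r = 1/64 + 1/8 = 9/64 = 0.140625.

0.140625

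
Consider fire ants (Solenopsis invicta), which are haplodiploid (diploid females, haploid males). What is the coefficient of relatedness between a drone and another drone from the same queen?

0.5

Haploid brothers each carry a random half of the queen's diploid genome, so on average they share half: r = 1/2.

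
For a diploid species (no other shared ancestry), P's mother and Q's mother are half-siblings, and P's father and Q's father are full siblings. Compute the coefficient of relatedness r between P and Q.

Independent pedigree routes through distinct common ancestors add.
P and Q are related in two ways: half first cousins through their mothers (r = 1/16) and first cousins through their fathers (r = 1/8).
r = 1/16 + 1/8 = 3/16 = 0.1875.

0.1875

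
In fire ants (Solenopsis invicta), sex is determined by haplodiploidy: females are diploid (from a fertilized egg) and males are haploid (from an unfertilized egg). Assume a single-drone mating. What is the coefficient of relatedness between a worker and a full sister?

Haplodiploid full sisters inherit their father's entire haploid genome identically (contributing 1/2) and on average half of their mother's contribution (1/2 · 1/2 = 1/4); r = 1/2 + 1/4 = 3/4.

0.75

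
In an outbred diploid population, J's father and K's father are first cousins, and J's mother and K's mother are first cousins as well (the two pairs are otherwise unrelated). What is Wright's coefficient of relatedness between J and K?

0.0625

Independent pedigree routes through distinct common ancestors add.
J and K are related in two ways: second cousins through their fathers (r = 1/32) and second cousins through their mothers (r = 1/32).
r = 1/32 + 1/32 = 1/16 = 0.0625.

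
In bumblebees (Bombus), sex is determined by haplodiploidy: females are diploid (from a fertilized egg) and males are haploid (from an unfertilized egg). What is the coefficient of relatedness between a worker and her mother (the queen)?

0.5

One meiotic link between diploid queen and diploid daughter: r = 1/2.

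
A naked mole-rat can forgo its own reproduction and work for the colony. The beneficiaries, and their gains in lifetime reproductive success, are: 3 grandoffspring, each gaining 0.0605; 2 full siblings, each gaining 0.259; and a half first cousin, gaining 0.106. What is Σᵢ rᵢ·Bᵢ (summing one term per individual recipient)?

r to a grandoffspring = 0.25 (two parent–offspring links: r = (1/2)^2 = 1/4).
r to a full sibling = 1/2 (full sibs share both parents — two paths of length 2: r = 2·(1/2)^2 = 1/2).
r to a half first cousin = 0.0625 (half first cousins share one grandparent — one path of length 4: r = (1/2)^4 = 1/16).
Summing one r·B term per recipient: 3·0.25·0.0605 + 2·0.5·0.259 + 1·0.0625·0.106 = 0.311.

0.311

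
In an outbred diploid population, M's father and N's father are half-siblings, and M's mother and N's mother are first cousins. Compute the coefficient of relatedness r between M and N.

Wright's path rule: contributions from independent ancestry routes add.
M and N are related in two ways: half first cousins through their fathers (r = 1/16) and second cousins through their mothers (r = 1/32).
r = 1/16 + 1/32 = 3/32 = 0.09375.

0.09375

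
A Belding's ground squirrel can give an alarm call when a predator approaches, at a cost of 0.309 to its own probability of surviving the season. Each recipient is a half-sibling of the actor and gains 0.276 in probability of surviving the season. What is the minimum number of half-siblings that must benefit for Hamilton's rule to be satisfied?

r to a half-sibling = 1/4 (half-sibs share one parent — one path of length 2: r = (1/2)^2 = 1/4).
Hamilton's rule: n·r·B > C  ⇒  n > C/(r·B) = 0.309/(0.25·0.276) = 4.478.
The smallest integer exceeding 4.478 is 5.

5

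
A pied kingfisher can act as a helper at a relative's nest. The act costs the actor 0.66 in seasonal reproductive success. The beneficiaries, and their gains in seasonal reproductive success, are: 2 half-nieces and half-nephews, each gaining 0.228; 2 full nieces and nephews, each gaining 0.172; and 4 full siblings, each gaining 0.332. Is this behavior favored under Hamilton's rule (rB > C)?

Hamilton's rule: the trait is favored when the sum of r·B over every recipient exceeds the actor's cost C.
r to a half-niece or half-nephew = 0.125 (half-aunt/uncle↔niece/nephew: one path of length 3: r = (1/2)^3 = 1/8).
r to a full niece or nephew = 1/4 (full aunt/uncle↔niece/nephew: two paths of length 3 through the shared grandparent pair: r = 2·(1/2)^3 = 1/4).
r to a full sibling = 0.5 (full sibs share both parents — two paths of length 2: r = 2·(1/2)^2 = 1/2).
Summing one r·B term per recipient: 2·0.125·0.228 + 2·0.25·0.172 + 4·0.5·0.332 = 0.807.
0.807 > 0.66: the indirect benefit exceeds the cost.

Yes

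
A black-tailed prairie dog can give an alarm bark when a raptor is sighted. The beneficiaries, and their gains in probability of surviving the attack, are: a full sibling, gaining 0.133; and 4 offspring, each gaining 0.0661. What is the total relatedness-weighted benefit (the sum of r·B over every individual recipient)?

r to a full sibling = 1/2 (full sibs share both parents — two paths of length 2: r = 2·(1/2)^2 = 1/2).
r to an offspring = 1/2 (one parent–offspring link: r = (1/2)^1 = 1/2).
Summing one r·B term per recipient: 1·0.5·0.133 + 4·0.5·0.0661 = 0.1987.

0.1987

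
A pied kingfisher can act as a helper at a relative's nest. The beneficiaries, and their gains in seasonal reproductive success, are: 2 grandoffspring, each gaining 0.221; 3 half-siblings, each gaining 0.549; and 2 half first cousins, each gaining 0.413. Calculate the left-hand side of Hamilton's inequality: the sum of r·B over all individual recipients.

0.573875

r to a grandoffspring = 1/4 (two parent–offspring links: r = (1/2)^2 = 1/4).
r to a half-sibling = 1/4 (half-sibs share one parent — one path of length 2: r = (1/2)^2 = 1/4).
r to a half first cousin = 0.0625 (half first cousins share one grandparent — one path of length 4: r = (1/2)^4 = 1/16).
Summing one r·B term per recipient: 2·0.25·0.221 + 3·0.25·0.549 + 2·0.0625·0.413 = 0.573875.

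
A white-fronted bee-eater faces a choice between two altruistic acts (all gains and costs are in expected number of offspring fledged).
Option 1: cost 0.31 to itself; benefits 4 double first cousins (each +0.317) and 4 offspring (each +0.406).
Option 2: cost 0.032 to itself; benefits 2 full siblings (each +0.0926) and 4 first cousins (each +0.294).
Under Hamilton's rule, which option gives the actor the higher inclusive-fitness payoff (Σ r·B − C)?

Option 1: r to a double first cousin = 0.25.
Option 1: r to an offspring = 0.5.
Option 1: Σ r·B − C = (4·0.25·0.317 + 4·0.5·0.406) − 0.31 = 0.819.
Option 2: r to a full sibling = 0.5.
Option 2: r to a first cousin = 0.125.
Option 2: Σ r·B − C = (2·0.5·0.0926 + 4·0.125·0.294) − 0.032 = 0.2076.
Option 1 has the higher net inclusive-fitness payoff.

Option 1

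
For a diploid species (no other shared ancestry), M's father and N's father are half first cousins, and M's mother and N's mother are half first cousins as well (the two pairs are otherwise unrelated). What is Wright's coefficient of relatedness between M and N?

Relatedness sums over independent paths through distinct common ancestors.
M and N are related in two ways: half second cousins through their fathers (r = 1/64) and half second cousins through their mothers (r = 1/64).
r = 1/64 + 1/64 = 0.03125.

0.03125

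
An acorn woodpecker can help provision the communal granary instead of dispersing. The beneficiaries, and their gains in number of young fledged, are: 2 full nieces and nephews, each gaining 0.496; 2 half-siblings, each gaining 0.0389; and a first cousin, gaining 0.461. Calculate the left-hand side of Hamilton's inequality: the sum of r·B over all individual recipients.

0.325075

r to a full niece or nephew = 1/4 (full aunt/uncle↔niece/nephew: two paths of length 3 through the shared grandparent pair: r = 2·(1/2)^3 = 1/4).
r to a half-sibling = 1/4 (half-sibs share one parent — one path of length 2: r = (1/2)^2 = 1/4).
r to a first cousin = 0.125 (first cousins share one grandparent pair — two paths of length 4: r = 2·(1/2)^4 = 1/8).
Summing one r·B term per recipient: 2·0.25·0.496 + 2·0.25·0.0389 + 1·0.125·0.461 = 0.325075.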